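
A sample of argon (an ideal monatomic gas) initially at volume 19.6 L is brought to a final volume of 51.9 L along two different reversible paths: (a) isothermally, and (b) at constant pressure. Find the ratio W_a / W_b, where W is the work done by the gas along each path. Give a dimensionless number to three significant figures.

Path (a) isothermal: W = P₁V₁ ln(V₂/V₁) → W_a/(P₁V₁) = 0.9738.
Path (b) isobaric: W = P₁(V₂ − V₁) → W_b/(P₁V₁) = 1.648.
W_a / W_b = 0.9738 / 1.648 = 0.5909.

W_a / W_b ≈ 0.591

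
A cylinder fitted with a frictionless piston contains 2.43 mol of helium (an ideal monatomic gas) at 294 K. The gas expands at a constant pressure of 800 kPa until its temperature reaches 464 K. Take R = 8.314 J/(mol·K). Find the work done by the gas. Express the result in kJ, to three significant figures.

W ≈ 3.43 kJ

Isobaric: W = P ΔV = nR ΔT.
W = (2.43)(8.314)(464 − 294) = 3435 J.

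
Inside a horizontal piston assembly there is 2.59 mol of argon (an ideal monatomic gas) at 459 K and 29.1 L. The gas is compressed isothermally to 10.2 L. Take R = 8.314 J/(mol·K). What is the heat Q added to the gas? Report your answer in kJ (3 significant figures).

Isothermal ⇒ ΔU = 0, so Q = W = nRT ln(V₂/V₁).
Q = (2.59)(8.314)(459) ln(10.2/29.1) = 9884 × -1.048 = -10362 J.

Q ≈ -10.4 kJ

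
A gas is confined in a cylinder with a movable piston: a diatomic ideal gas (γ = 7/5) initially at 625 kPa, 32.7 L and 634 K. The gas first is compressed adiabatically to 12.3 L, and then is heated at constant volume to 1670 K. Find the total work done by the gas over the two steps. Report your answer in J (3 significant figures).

W_total ≈ -24500 J

Step 1 (adiabatic): W = (P₁V₁ − P₂V₂)/(γ−1) = (20438 − 30219)/0.4 = -24455 J.
Step 2 (isochoric): W = 0 (constant volume).
W_total = -24455 + 0 = -24455 J.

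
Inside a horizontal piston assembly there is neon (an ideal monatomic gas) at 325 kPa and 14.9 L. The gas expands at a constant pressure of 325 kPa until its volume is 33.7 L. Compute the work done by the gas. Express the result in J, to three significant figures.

Isobaric: W = P ΔV.
W = (325 kPa)(33.7 − 14.9 L) = (325)(18.8) = 6110 J.

W ≈ 6110 J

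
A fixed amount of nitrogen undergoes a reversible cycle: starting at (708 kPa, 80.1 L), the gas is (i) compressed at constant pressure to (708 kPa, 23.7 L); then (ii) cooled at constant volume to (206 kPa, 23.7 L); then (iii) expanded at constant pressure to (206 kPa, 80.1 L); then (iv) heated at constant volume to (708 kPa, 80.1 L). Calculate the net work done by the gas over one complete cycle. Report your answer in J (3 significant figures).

Constant-volume legs do no work.
W(i) = (708)(23.7 − 80.1) = -39931 J; W(iii) = (206)(80.1 − 23.7) = 11618 J.
W_net = -39931 + 11618 = -28313 J (the counter-clockwise enclosed area).

W_net ≈ -28300 J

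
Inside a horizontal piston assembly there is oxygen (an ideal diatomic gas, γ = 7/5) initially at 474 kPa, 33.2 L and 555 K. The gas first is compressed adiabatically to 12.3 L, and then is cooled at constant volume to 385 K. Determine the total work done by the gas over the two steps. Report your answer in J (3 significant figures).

Step 1 (adiabatic): W = (P₁V₁ − P₂V₂)/(γ−1) = (15737 − 23410)/0.4 = -19184 J.
Step 2 (isochoric): W = 0 (constant volume).
W_total = -19184 + 0 = -19184 J.

W_total ≈ -19200 J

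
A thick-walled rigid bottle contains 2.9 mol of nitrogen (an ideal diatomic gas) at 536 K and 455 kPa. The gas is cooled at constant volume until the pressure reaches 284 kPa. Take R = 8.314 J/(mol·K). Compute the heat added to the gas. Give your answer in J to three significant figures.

Constant volume ⇒ W = 0, so Q = ΔU = nCᵥΔT with Cᵥ = 5R/2 = 20.79 J/(mol·K).
At constant V, T₂/T₁ = P₂/P₁ ⇒ ΔT = T₁(P₂/P₁ − 1) = 536·(284/455 − 1) = -201.4 K.
ΔU = (2.9)(20.79)(-201.4) = -12142 J.

Q ≈ -12100 J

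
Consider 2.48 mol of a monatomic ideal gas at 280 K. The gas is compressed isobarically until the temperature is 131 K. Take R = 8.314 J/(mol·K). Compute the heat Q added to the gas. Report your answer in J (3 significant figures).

Q ≈ -7680 J

Isobaric: W = nRΔT = (2.48)(8.314)(-149) = -3072 J.
ΔU = nCᵥΔT with Cᵥ = 3R/2: ΔU = (2.48)(12.47)(-149) = -4608 J.
Q = ΔU + W = -4608 − 3072 = -7680 J.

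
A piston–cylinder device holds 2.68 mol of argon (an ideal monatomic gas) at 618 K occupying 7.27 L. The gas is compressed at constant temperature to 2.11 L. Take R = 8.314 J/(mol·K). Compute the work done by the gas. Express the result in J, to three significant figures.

Isothermal: W = nRT ln(V₂/V₁).
W = (2.68)(8.314)(618) × ln(2.11/7.27)
  = 13770 × -1.237
W_by_gas = -17034 J.

W ≈ -17000 J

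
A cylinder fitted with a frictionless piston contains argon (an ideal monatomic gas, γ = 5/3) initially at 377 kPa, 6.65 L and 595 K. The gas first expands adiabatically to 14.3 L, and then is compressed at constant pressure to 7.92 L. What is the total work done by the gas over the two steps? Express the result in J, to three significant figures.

W_total ≈ 832 J

Step 1 (adiabatic): W = (P₁V₁ − P₂V₂)/(γ−1) = (2507 − 1505)/0.667 = 1503 J.
After step 1: P = 105.2 kPa, V = 14.3 L, T = 357.1 K.
Step 2 (isobaric): W = PΔV = (105.2 kPa)(7.92 − 14.3 L) = -671.4 J.
W_total = 1503 − 671.4 = 831.9 J.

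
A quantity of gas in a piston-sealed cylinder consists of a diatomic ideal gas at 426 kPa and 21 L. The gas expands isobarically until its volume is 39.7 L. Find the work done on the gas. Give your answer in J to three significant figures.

Isobaric: W = P ΔV.
W = (426 kPa)(39.7 − 21 L) = (426)(18.7) = 7966 J.
Work on gas = −W_by = -7966 J.

W ≈ -7970 J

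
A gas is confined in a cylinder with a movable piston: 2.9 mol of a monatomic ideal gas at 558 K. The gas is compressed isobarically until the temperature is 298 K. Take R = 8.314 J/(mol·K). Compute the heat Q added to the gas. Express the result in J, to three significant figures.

Isobaric: W = nRΔT = (2.9)(8.314)(-260) = -6269 J.
ΔU = nCᵥΔT with Cᵥ = 3R/2: ΔU = (2.9)(12.47)(-260) = -9403 J.
Q = ΔU + W = -9403 − 6269 = -15672 J.

Q ≈ -15700 J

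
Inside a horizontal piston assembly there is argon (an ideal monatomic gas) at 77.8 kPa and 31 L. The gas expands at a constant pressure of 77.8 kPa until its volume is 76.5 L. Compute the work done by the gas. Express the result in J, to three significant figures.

W ≈ 3540 J

Isobaric: W = P ΔV.
W = (77.8 kPa)(76.5 − 31 L) = (77.8)(45.5) = 3540 J.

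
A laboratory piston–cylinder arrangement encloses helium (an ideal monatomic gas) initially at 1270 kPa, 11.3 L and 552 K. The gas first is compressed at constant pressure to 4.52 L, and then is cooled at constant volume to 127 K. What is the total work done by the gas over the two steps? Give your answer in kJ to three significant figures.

W_total ≈ -8.61 kJ

Step 1 (isobaric): W = PΔV = (1270 kPa)(4.52 − 11.3 L) = -8611 J.
Step 2 (isochoric): W = 0 (constant volume).
W_total = -8611 + 0 = -8611 J.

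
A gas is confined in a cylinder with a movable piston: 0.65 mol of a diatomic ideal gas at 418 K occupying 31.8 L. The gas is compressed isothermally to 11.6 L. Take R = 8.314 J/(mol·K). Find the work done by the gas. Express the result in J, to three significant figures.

Isothermal: W = nRT ln(V₂/V₁).
W = (0.65)(8.314)(418) × ln(11.6/31.8)
  = 2259 × -1.008
W_by_gas = -2278 J.

W ≈ -2280 J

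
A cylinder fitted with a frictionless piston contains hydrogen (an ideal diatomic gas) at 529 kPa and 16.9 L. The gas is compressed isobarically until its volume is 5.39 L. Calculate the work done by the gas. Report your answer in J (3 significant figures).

W ≈ -6090 J

Isobaric: W = P ΔV.
W = (529 kPa)(5.39 − 16.9 L) = (529)(-11.51) = -6089 J.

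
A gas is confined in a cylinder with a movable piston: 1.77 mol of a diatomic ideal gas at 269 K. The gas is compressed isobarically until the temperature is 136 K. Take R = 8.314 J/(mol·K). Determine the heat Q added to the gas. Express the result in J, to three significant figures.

Isobaric: W = nRΔT = (1.77)(8.314)(-133) = -1957 J.
ΔU = nCᵥΔT with Cᵥ = 5R/2: ΔU = (1.77)(20.79)(-133) = -4893 J.
Q = ΔU + W = -4893 − 1957 = -6850 J.

Q ≈ -6850 J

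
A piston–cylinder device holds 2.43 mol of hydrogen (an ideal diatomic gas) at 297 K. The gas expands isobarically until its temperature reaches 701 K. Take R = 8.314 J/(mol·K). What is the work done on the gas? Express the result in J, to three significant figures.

W ≈ -8160 J

Isobaric: W = P ΔV = nR ΔT.
W = (2.43)(8.314)(701 − 297) = 8162 J.
Work on gas = −W_by = -8162 J.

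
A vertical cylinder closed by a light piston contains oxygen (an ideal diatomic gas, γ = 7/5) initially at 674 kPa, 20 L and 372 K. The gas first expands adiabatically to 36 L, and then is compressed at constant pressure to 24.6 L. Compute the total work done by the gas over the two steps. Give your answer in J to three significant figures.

W_total ≈ 3690 J

Step 1 (adiabatic): W = (P₁V₁ − P₂V₂)/(γ−1) = (13480 − 10656)/0.4 = 7061 J.
After step 1: P = 296 kPa, V = 36 L, T = 294.1 K.
Step 2 (isobaric): W = PΔV = (296 kPa)(24.6 − 36 L) = -3374 J.
W_total = 7061 − 3374 = 3687 J.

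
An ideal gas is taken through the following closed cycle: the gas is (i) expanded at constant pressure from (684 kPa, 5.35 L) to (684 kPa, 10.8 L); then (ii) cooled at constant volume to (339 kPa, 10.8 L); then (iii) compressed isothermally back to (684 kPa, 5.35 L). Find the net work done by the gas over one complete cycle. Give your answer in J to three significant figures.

Leg (i): W = PΔV = (684)(10.8 − 5.35) = 3728 J.
Leg (ii): W = 0.
Leg (iii): W = PᵢVᵢ ln(V_f/Vᵢ) = (3661) ln(5.35/10.8) = -2572 J.
W_net = 3728 − 2572 = 1156 J.

W_net ≈ 1160 J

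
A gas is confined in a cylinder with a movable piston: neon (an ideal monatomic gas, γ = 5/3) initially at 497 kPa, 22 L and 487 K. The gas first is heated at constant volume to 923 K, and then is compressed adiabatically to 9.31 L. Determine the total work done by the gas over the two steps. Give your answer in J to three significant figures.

W_total ≈ -24100 J

Step 1 (isochoric): W = 0 (constant volume).
After step 1: P = 942 kPa (V unchanged).
Step 2 (adiabatic): W = (P₁V₁ − P₂V₂)/(γ−1) = (20723 − 36765)/0.667 = -24063 J.
W_total = 0 − 24063 = -24063 J.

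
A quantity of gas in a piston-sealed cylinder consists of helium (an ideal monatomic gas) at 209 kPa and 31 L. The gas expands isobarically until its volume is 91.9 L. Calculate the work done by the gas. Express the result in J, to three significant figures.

Isobaric: W = P ΔV.
W = (209 kPa)(91.9 − 31 L) = (209)(60.9) = 12728 J.

W ≈ 12700 J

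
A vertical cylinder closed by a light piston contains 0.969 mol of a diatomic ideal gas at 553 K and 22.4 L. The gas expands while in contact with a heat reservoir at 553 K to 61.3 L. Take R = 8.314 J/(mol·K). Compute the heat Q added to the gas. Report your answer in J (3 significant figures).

Isothermal ⇒ ΔU = 0, so Q = W = nRT ln(V₂/V₁).
Q = (0.969)(8.314)(553) ln(61.3/22.4) = 4455 × 1.007 = 4485 J.

Q ≈ 4490 J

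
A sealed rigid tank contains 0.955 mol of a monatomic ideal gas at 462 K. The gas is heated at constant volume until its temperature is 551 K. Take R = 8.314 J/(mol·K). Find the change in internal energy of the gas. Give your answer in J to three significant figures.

ΔU ≈ 1060 J

Constant volume ⇒ W = 0, so Q = ΔU = nCᵥΔT with Cᵥ = 3R/2 = 12.47 J/(mol·K).
ΔU = (0.955)(12.47)(551 − 462) = 1060 J.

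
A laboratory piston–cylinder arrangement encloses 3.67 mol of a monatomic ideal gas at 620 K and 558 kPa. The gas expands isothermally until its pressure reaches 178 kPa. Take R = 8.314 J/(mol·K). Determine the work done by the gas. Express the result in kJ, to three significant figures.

W ≈ 21.6 kJ

Isothermal process: W = nRT ln(V₂/V₁) = nRT ln(P₁/P₂).
W = (3.67)(8.314)(620) × ln(558/178)
  = 18918 × ln(3.135) = 18918 × 1.143
W_by_gas = 21615 J.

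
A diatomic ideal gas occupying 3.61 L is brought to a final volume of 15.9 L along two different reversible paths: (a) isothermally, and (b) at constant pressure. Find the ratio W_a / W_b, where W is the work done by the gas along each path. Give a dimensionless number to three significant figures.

W_a / W_b ≈ 0.435

Path (a) isothermal: W = P₁V₁ ln(V₂/V₁) → W_a/(P₁V₁) = 1.483.
Path (b) isobaric: W = P₁(V₂ − V₁) → W_b/(P₁V₁) = 3.404.
W_a / W_b = 1.483 / 3.404 = 0.4355.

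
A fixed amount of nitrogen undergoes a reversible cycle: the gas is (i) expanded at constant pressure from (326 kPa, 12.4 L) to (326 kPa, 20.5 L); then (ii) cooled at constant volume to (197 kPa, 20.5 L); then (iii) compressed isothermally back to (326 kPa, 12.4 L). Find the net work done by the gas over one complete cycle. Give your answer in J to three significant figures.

Leg (i): W = PΔV = (326)(20.5 − 12.4) = 2641 J.
Leg (ii): W = 0.
Leg (iii): W = PᵢVᵢ ln(V_f/Vᵢ) = (4038) ln(12.4/20.5) = -2030 J.
W_net = 2641 − 2030 = 610.3 J.

W_net ≈ 610 J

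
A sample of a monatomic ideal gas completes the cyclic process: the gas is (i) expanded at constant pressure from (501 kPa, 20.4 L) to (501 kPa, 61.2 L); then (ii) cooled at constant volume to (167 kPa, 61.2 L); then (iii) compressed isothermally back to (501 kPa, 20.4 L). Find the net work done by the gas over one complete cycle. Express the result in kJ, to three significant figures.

Leg (i): W = PΔV = (501)(61.2 − 20.4) = 20441 J.
Leg (ii): W = 0.
Leg (iii): W = PᵢVᵢ ln(V_f/Vᵢ) = (10220) ln(20.4/61.2) = -11228 J.
W_net = 20441 − 11228 = 9213 J.

W_net ≈ 9.21 kJ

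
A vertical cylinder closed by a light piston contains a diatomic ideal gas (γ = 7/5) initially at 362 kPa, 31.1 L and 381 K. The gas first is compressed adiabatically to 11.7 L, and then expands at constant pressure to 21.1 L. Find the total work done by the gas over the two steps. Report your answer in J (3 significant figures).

W_total ≈ -95.1 J

Step 1 (adiabatic): W = (P₁V₁ − P₂V₂)/(γ−1) = (11258 − 16646)/0.4 = -13468 J.
After step 1: P = 1423 kPa, V = 11.7 L, T = 563.3 K.
Step 2 (isobaric): W = PΔV = (1423 kPa)(21.1 − 11.7 L) = 13373 J.
W_total = -13468 + 13373 = -95.07 J.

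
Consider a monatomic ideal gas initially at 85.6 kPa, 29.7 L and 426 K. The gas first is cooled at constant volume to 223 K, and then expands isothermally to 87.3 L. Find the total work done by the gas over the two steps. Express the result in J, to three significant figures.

W_total ≈ 1430 J

Step 1 (isochoric): W = 0 (constant volume).
After step 1: P = 44.81 kPa (V unchanged).
Step 2 (isothermal): W = P₁V₁ ln(V₂/V₁) = (1331) ln(87.3/29.7) = 1435 J.
W_total = 0 + 1435 = 1435 J.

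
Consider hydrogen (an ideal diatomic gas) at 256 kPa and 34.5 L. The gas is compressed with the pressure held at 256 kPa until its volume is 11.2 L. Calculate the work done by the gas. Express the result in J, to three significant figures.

Isobaric: W = P ΔV.
W = (256 kPa)(11.2 − 34.5 L) = (256)(-23.3) = -5965 J.

W ≈ -5960 J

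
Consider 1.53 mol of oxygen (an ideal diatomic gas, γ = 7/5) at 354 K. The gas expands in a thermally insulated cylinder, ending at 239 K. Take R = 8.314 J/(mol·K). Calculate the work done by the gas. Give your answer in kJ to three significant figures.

Adiabatic ⇒ Q = 0, so W_by = −ΔU = nCᵥ(T₁ − T₂).
Cᵥ = 5R/2 = 20.79 J/(mol·K).
W = (1.53)(20.79)(354 − 239) = 3657 J.

W ≈ 3.66 kJ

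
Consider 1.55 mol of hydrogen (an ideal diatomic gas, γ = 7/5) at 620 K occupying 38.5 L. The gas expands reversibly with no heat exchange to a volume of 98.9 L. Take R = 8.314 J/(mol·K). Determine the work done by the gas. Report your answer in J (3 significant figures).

Adiabatic: TV^(γ−1) = const with γ = 7/5.
T₂ = T₁ (V₁/V₂)^(γ−1) = 620 × (38.5/98.9)^0.4 = 620 × 0.6857 = 425.1 K.
W_by = nCᵥ(T₁ − T₂) = (1.55)(20.79)(620 − 425.1) = 6279 J.

W ≈ 6280 J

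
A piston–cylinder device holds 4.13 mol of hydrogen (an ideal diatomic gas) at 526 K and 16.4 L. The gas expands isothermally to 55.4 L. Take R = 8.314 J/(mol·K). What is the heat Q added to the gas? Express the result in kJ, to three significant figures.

Isothermal ⇒ ΔU = 0, so Q = W = nRT ln(V₂/V₁).
Q = (4.13)(8.314)(526) ln(55.4/16.4) = 18061 × 1.217 = 21986 J.

Q ≈ 22.0 kJ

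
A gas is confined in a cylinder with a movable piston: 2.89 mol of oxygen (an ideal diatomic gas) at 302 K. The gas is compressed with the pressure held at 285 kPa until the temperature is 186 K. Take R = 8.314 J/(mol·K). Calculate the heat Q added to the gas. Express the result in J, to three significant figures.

Isobaric: W = nRΔT = (2.89)(8.314)(-116) = -2787 J.
ΔU = nCᵥΔT with Cᵥ = 5R/2: ΔU = (2.89)(20.79)(-116) = -6968 J.
Q = ΔU + W = -6968 − 2787 = -9755 J.

Q ≈ -9760 J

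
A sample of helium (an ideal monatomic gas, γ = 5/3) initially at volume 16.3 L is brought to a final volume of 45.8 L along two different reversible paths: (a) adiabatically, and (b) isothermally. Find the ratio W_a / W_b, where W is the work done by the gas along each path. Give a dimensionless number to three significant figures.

Path (a) adiabatic: W = P₁V₁(1 − (V₁/V₂)^(γ−1))/(γ−1) → W_a/(P₁V₁) = 0.7467.
Path (b) isothermal: W = P₁V₁ ln(V₂/V₁) → W_b/(P₁V₁) = 1.033.
W_a / W_b = 0.7467 / 1.033 = 0.7228.

W_a / W_b ≈ 0.723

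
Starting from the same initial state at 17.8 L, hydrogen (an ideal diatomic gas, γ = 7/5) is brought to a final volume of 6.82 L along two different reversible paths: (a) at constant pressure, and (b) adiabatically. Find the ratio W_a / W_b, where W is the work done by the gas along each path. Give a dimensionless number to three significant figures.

W_a / W_b ≈ 0.527

Path (a) isobaric: W = P₁(V₂ − V₁) → W_a/(P₁V₁) = -0.6169.
Path (b) adiabatic: W = P₁V₁(1 − (V₁/V₂)^(γ−1))/(γ−1) → W_b/(P₁V₁) = -1.169.
W_a / W_b = -0.6169 / -1.169 = 0.5275.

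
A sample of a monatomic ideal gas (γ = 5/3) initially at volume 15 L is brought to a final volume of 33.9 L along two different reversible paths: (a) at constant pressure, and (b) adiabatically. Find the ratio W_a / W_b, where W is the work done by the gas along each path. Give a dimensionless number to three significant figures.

W_a / W_b ≈ 2.00

Path (a) isobaric: W = P₁(V₂ − V₁) → W_a/(P₁V₁) = 1.26.
Path (b) adiabatic: W = P₁V₁(1 − (V₁/V₂)^(γ−1))/(γ−1) → W_b/(P₁V₁) = 0.629.
W_a / W_b = 1.26 / 0.629 = 2.003.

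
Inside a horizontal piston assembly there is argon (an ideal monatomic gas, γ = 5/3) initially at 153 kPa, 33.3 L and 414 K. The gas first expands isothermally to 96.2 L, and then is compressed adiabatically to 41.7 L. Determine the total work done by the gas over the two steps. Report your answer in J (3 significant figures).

Step 1 (isothermal): W = P₁V₁ ln(V₂/V₁) = (5095) ln(96.2/33.3) = 5405 J.
After step 1: P = 52.96 kPa, V = 96.2 L, T = 414 K.
Step 2 (adiabatic): W = (P₁V₁ − P₂V₂)/(γ−1) = (5095 − 8895)/0.667 = -5701 J.
W_total = 5405 − 5701 = -295.6 J.

W_total ≈ -296 J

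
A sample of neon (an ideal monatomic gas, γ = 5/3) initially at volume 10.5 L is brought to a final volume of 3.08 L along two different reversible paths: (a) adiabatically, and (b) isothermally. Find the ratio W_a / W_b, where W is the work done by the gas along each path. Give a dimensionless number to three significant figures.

W_a / W_b ≈ 1.55

Path (a) adiabatic: W = P₁V₁(1 − (V₁/V₂)^(γ−1))/(γ−1) → W_a/(P₁V₁) = -1.898.
Path (b) isothermal: W = P₁V₁ ln(V₂/V₁) → W_b/(P₁V₁) = -1.226.
W_a / W_b = -1.898 / -1.226 = 1.547.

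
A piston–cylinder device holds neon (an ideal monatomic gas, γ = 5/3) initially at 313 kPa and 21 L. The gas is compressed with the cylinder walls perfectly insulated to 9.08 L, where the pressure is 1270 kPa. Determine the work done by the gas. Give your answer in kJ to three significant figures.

Adiabatic: W = (P₁V₁ − P₂V₂)/(γ − 1) with γ = 5/3.
P₁V₁ = 6573 J, P₂V₂ = 11532 J.
W = (6573 − 11532) / 0.6667 = -7438 J.

W ≈ -7.44 kJ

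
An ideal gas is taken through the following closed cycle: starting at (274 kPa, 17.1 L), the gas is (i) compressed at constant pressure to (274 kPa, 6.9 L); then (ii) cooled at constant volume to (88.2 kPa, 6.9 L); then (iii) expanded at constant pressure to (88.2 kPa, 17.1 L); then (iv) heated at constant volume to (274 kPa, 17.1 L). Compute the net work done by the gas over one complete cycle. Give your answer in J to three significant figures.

Constant-volume legs do no work.
W(i) = (274)(6.9 − 17.1) = -2795 J; W(iii) = (88.2)(17.1 − 6.9) = 899.6 J.
W_net = -2795 + 899.6 = -1895 J (the counter-clockwise enclosed area).

W_net ≈ -1900 J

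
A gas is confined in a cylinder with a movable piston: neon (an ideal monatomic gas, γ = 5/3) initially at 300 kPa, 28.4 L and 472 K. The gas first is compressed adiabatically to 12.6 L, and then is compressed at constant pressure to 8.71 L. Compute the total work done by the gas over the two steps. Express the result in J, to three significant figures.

Step 1 (adiabatic): W = (P₁V₁ − P₂V₂)/(γ−1) = (8520 − 14647)/0.667 = -9190 J.
After step 1: P = 1162 kPa, V = 12.6 L, T = 811.4 K.
Step 2 (isobaric): W = PΔV = (1162 kPa)(8.71 − 12.6 L) = -4522 J.
W_total = -9190 − 4522 = -13712 J.

W_total ≈ -13700 J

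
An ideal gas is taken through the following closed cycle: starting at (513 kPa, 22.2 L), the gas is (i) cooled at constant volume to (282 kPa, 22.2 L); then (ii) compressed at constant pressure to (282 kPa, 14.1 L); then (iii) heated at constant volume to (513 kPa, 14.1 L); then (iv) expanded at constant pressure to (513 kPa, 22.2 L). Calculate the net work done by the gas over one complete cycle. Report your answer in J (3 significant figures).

Constant-volume legs do no work.
W(ii) = (282)(14.1 − 22.2) = -2284 J; W(iv) = (513)(22.2 − 14.1) = 4155 J.
W_net = -2284 + 4155 = 1871 J (the clockwise enclosed area).

W_net ≈ 1870 J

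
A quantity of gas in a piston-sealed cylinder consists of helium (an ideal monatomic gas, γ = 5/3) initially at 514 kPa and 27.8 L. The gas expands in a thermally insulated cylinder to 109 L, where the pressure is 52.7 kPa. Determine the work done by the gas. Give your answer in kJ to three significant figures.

Adiabatic: W = (P₁V₁ − P₂V₂)/(γ − 1) with γ = 5/3.
P₁V₁ = 14289 J, P₂V₂ = 5744 J.
W = (14289 − 5744) / 0.6667 = 12817 J.

W ≈ 12.8 kJ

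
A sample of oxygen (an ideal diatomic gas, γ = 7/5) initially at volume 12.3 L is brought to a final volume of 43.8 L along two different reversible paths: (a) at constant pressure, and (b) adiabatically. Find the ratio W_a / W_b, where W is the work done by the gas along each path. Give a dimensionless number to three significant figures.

Path (a) isobaric: W = P₁(V₂ − V₁) → W_a/(P₁V₁) = 2.561.
Path (b) adiabatic: W = P₁V₁(1 − (V₁/V₂)^(γ−1))/(γ−1) → W_b/(P₁V₁) = 0.9958.
W_a / W_b = 2.561 / 0.9958 = 2.572.

W_a / W_b ≈ 2.57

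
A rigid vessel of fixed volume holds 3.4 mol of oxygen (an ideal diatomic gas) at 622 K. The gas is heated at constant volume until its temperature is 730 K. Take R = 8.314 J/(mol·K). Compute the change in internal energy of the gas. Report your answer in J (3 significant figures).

ΔU ≈ 7630 J

Constant volume ⇒ W = 0, so Q = ΔU = nCᵥΔT with Cᵥ = 5R/2 = 20.79 J/(mol·K).
ΔU = (3.4)(20.79)(730 − 622) = 7632 J.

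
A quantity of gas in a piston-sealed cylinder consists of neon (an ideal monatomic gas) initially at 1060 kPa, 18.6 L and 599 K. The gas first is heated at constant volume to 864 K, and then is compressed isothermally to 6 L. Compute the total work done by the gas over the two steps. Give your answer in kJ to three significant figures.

W_total ≈ -32.2 kJ

Step 1 (isochoric): W = 0 (constant volume).
After step 1: P = 1529 kPa (V unchanged).
Step 2 (isothermal): W = P₁V₁ ln(V₂/V₁) = (28438) ln(6/18.6) = -32175 J.
W_total = 0 − 32175 = -32175 J.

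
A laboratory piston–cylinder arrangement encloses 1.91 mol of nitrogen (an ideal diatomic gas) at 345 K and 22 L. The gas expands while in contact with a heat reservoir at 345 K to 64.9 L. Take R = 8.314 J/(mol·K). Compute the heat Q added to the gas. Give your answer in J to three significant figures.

Isothermal ⇒ ΔU = 0, so Q = W = nRT ln(V₂/V₁).
Q = (1.91)(8.314)(345) ln(64.9/22) = 5479 × 1.082 = 5927 J.

Q ≈ 5930 J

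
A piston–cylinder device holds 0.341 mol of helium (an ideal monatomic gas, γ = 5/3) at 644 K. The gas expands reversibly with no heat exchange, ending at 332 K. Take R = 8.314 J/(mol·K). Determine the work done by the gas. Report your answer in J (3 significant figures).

W ≈ 1330 J

Adiabatic ⇒ Q = 0, so W_by = −ΔU = nCᵥ(T₁ − T₂).
Cᵥ = 3R/2 = 12.47 J/(mol·K).
W = (0.341)(12.47)(644 − 332) = 1327 J.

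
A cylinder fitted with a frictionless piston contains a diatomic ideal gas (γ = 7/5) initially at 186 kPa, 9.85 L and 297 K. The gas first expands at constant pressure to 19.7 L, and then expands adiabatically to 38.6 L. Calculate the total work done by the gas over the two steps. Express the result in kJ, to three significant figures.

W_total ≈ 3.99 kJ

Step 1 (isobaric): W = PΔV = (186 kPa)(19.7 − 9.85 L) = 1832 J.
After step 1: P = 186 kPa, V = 19.7 L, T = 594 K.
Step 2 (adiabatic): W = (P₁V₁ − P₂V₂)/(γ−1) = (3664 − 2800)/0.4 = 2161 J.
W_total = 1832 + 2161 = 3993 J.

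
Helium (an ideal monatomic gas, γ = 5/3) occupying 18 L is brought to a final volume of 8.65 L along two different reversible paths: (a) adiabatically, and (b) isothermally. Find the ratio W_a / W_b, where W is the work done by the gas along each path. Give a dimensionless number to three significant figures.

W_a / W_b ≈ 1.29

Path (a) adiabatic: W = P₁V₁(1 − (V₁/V₂)^(γ−1))/(γ−1) → W_a/(P₁V₁) = -0.9449.
Path (b) isothermal: W = P₁V₁ ln(V₂/V₁) → W_b/(P₁V₁) = -0.7328.
W_a / W_b = -0.9449 / -0.7328 = 1.289.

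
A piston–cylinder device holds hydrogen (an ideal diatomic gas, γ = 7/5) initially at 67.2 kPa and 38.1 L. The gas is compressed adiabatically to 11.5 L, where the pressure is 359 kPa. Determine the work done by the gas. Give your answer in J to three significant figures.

Adiabatic: W = (P₁V₁ − P₂V₂)/(γ − 1) with γ = 7/5.
P₁V₁ = 2560 J, P₂V₂ = 4128 J.
W = (2560 − 4128) / 0.4 = -3920 J.

W ≈ -3920 J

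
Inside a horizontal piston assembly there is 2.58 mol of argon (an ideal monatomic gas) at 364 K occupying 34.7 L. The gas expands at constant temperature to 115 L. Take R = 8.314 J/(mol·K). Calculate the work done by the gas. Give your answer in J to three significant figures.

W ≈ 9360 J

Isothermal: W = nRT ln(V₂/V₁).
W = (2.58)(8.314)(364) × ln(115/34.7)
  = 7808 × 1.198
W_by_gas = 9355 J.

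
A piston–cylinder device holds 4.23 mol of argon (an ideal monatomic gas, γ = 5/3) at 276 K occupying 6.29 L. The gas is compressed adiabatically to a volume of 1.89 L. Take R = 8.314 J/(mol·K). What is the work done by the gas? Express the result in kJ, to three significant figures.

W ≈ -17.9 kJ

Adiabatic: TV^(γ−1) = const with γ = 5/3.
T₂ = T₁ (V₁/V₂)^(γ−1) = 276 × (6.29/1.89)^0.667 = 276 × 2.229 = 615.2 K.
W_by = nCᵥ(T₁ − T₂) = (4.23)(12.47)(276 − 615.2) = -17895 J.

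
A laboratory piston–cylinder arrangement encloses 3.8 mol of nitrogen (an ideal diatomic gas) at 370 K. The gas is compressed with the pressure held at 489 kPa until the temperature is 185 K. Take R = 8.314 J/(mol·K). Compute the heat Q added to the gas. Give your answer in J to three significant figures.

Q ≈ -20500 J

Isobaric: W = nRΔT = (3.8)(8.314)(-185) = -5845 J.
ΔU = nCᵥΔT with Cᵥ = 5R/2: ΔU = (3.8)(20.79)(-185) = -14612 J.
Q = ΔU + W = -14612 − 5845 = -20457 J.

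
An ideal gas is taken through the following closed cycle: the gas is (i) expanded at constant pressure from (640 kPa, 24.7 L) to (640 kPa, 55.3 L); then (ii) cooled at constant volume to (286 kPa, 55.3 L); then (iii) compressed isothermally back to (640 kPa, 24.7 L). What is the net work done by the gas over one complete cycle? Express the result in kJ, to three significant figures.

W_net ≈ 6.84 kJ

Leg (i): W = PΔV = (640)(55.3 − 24.7) = 19584 J.
Leg (ii): W = 0.
Leg (iii): W = PᵢVᵢ ln(V_f/Vᵢ) = (15816) ln(24.7/55.3) = -12747 J.
W_net = 19584 − 12747 = 6837 J.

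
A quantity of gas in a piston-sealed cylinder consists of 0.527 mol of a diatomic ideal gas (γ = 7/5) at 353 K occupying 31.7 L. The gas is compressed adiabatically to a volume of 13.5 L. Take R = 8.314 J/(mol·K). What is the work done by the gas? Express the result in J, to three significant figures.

Adiabatic: TV^(γ−1) = const with γ = 7/5.
T₂ = T₁ (V₁/V₂)^(γ−1) = 353 × (31.7/13.5)^0.4 = 353 × 1.407 = 496.7 K.
W_by = nCᵥ(T₁ − T₂) = (0.527)(20.79)(353 − 496.7) = -1574 J.

W ≈ -1570 J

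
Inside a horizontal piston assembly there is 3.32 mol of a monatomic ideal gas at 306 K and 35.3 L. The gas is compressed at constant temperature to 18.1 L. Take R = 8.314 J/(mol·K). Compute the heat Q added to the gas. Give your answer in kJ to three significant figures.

Isothermal ⇒ ΔU = 0, so Q = W = nRT ln(V₂/V₁).
Q = (3.32)(8.314)(306) ln(18.1/35.3) = 8446 × -0.668 = -5642 J.

Q ≈ -5.64 kJ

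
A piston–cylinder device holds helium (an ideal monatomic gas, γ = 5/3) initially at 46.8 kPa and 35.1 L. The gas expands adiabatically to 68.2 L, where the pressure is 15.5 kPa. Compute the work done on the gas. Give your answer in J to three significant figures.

Adiabatic: W = (P₁V₁ − P₂V₂)/(γ − 1) with γ = 5/3.
P₁V₁ = 1643 J, P₂V₂ = 1057 J.
W = (1643 − 1057) / 0.6667 = 878.4 J.
Work on gas = −W_by = -878.4 J.

W ≈ -878 J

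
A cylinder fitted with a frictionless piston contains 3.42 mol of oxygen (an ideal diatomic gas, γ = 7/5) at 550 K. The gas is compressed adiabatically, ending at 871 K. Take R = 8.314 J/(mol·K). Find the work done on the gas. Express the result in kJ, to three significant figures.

Adiabatic ⇒ Q = 0, so W_by = −ΔU = nCᵥ(T₁ − T₂).
Cᵥ = 5R/2 = 20.79 J/(mol·K).
W = (3.42)(20.79)(550 − 871) = -22818 J.
Work on gas = −W_by = 22818 J.

W ≈ 22.8 kJ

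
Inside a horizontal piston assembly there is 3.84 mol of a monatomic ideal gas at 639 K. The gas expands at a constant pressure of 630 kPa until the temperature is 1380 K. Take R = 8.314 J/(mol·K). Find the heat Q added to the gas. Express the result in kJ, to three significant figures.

Q ≈ 59.1 kJ

Isobaric: W = nRΔT = (3.84)(8.314)(741) = 23657 J.
ΔU = nCᵥΔT with Cᵥ = 3R/2: ΔU = (3.84)(12.47)(741) = 35485 J.
Q = ΔU + W = 35485 + 23657 = 59142 J.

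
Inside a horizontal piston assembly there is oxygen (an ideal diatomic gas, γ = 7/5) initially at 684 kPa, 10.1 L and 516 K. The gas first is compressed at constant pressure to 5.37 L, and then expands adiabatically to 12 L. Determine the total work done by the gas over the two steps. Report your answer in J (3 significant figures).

Step 1 (isobaric): W = PΔV = (684 kPa)(5.37 − 10.1 L) = -3235 J.
After step 1: P = 684 kPa, V = 5.37 L, T = 274.3 K.
Step 2 (adiabatic): W = (P₁V₁ − P₂V₂)/(γ−1) = (3673 − 2663)/0.4 = 2526 J.
W_total = -3235 + 2526 = -709.8 J.

W_total ≈ -710 J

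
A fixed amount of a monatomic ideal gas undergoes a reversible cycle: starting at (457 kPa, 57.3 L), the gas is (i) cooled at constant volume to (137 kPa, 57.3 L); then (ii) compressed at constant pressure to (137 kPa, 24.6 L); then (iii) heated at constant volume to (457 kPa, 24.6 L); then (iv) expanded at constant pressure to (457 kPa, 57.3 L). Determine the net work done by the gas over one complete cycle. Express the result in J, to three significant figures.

Constant-volume legs do no work.
W(ii) = (137)(24.6 − 57.3) = -4480 J; W(iv) = (457)(57.3 − 24.6) = 14944 J.
W_net = -4480 + 14944 = 10464 J (the clockwise enclosed area).

W_net ≈ 10500 J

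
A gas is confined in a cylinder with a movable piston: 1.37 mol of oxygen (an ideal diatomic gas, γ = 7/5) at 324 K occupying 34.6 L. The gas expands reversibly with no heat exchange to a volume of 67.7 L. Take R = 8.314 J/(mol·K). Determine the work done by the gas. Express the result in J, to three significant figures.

Adiabatic: TV^(γ−1) = const with γ = 7/5.
T₂ = T₁ (V₁/V₂)^(γ−1) = 324 × (34.6/67.7)^0.4 = 324 × 0.7645 = 247.7 K.
W_by = nCᵥ(T₁ − T₂) = (1.37)(20.79)(324 − 247.7) = 2172 J.

W ≈ 2170 J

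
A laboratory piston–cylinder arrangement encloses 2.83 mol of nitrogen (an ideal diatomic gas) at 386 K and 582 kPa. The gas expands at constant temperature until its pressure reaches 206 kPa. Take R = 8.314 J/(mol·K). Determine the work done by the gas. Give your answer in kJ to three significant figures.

W ≈ 9.43 kJ

Isothermal process: W = nRT ln(V₂/V₁) = nRT ln(P₁/P₂).
W = (2.83)(8.314)(386) × ln(582/206)
  = 9082 × ln(2.825) = 9082 × 1.039
W_by_gas = 9433 J.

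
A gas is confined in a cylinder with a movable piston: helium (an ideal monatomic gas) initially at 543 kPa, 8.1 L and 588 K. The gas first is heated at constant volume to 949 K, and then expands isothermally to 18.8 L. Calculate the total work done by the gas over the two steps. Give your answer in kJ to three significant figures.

W_total ≈ 5.98 kJ

Step 1 (isochoric): W = 0 (constant volume).
After step 1: P = 876.4 kPa (V unchanged).
Step 2 (isothermal): W = P₁V₁ ln(V₂/V₁) = (7099) ln(18.8/8.1) = 5977 J.
W_total = 0 + 5977 = 5977 J.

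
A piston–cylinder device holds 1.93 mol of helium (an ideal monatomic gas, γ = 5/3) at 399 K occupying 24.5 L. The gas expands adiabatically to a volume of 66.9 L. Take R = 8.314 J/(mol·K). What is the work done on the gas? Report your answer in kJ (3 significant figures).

W ≈ -4.69 kJ

Adiabatic: TV^(γ−1) = const with γ = 5/3.
T₂ = T₁ (V₁/V₂)^(γ−1) = 399 × (24.5/66.9)^0.667 = 399 × 0.5119 = 204.2 K.
W_by = nCᵥ(T₁ − T₂) = (1.93)(12.47)(399 − 204.2) = 4688 J.
Work on gas = −W_by = -4688 J.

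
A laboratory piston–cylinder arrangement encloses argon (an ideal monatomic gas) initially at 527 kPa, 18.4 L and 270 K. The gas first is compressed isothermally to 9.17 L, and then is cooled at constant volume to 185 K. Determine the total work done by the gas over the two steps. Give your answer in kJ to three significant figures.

W_total ≈ -6.75 kJ

Step 1 (isothermal): W = P₁V₁ ln(V₂/V₁) = (9697) ln(9.17/18.4) = -6753 J.
Step 2 (isochoric): W = 0 (constant volume).
W_total = -6753 + 0 = -6753 J.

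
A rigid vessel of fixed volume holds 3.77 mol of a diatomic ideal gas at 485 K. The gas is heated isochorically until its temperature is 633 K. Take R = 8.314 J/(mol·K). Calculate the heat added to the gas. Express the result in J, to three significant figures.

Constant volume ⇒ W = 0, so Q = ΔU = nCᵥΔT with Cᵥ = 5R/2 = 20.79 J/(mol·K).
ΔU = (3.77)(20.79)(633 − 485) = 11597 J.

Q ≈ 11600 J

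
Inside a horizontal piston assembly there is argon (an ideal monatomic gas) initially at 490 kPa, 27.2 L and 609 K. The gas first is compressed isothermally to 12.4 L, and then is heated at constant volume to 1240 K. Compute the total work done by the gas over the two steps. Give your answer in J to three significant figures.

W_total ≈ -10500 J

Step 1 (isothermal): W = P₁V₁ ln(V₂/V₁) = (13328) ln(12.4/27.2) = -10469 J.
Step 2 (isochoric): W = 0 (constant volume).
W_total = -10469 + 0 = -10469 J.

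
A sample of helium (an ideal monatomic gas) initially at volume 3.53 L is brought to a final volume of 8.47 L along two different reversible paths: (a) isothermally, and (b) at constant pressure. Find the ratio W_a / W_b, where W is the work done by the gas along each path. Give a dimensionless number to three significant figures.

W_a / W_b ≈ 0.625

Path (a) isothermal: W = P₁V₁ ln(V₂/V₁) → W_a/(P₁V₁) = 0.8752.
Path (b) isobaric: W = P₁(V₂ − V₁) → W_b/(P₁V₁) = 1.399.
W_a / W_b = 0.8752 / 1.399 = 0.6254.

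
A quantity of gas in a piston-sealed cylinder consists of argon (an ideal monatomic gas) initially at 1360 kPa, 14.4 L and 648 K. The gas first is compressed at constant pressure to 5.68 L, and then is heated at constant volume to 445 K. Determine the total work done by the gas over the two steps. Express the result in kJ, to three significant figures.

W_total ≈ -11.9 kJ

Step 1 (isobaric): W = PΔV = (1360 kPa)(5.68 − 14.4 L) = -11859 J.
Step 2 (isochoric): W = 0 (constant volume).
W_total = -11859 + 0 = -11859 J.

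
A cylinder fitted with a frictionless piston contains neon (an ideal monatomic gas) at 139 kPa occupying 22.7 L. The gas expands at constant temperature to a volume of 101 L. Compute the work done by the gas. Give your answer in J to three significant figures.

W ≈ 4710 J

Isothermal: W = nRT ln(V₂/V₁) = P₁V₁ ln(V₂/V₁).
P₁V₁ = (139 kPa)(22.7 L) = 3155 J.
W = 3155 × ln(101/22.7) = 3155 × 1.493
W_by_gas = 4710 J.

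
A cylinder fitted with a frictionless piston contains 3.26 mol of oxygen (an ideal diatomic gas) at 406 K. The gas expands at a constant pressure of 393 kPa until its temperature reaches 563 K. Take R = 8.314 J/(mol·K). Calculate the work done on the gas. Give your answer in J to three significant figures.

Isobaric: W = P ΔV = nR ΔT.
W = (3.26)(8.314)(563 − 406) = 4255 J.
Work on gas = −W_by = -4255 J.

W ≈ -4260 J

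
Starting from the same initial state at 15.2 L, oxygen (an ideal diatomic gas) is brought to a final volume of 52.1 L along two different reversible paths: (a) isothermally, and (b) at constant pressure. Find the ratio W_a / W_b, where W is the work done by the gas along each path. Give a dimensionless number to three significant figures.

W_a / W_b ≈ 0.507

Path (a) isothermal: W = P₁V₁ ln(V₂/V₁) → W_a/(P₁V₁) = 1.232.
Path (b) isobaric: W = P₁(V₂ − V₁) → W_b/(P₁V₁) = 2.428.
W_a / W_b = 1.232 / 2.428 = 0.5074.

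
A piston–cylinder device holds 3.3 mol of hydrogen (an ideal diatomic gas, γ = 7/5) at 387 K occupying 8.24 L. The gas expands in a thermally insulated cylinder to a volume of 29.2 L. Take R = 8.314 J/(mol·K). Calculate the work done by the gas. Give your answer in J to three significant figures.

W ≈ 10500 J

Adiabatic: TV^(γ−1) = const with γ = 7/5.
T₂ = T₁ (V₁/V₂)^(γ−1) = 387 × (8.24/29.2)^0.4 = 387 × 0.6029 = 233.3 K.
W_by = nCᵥ(T₁ − T₂) = (3.3)(20.79)(387 − 233.3) = 10542 J.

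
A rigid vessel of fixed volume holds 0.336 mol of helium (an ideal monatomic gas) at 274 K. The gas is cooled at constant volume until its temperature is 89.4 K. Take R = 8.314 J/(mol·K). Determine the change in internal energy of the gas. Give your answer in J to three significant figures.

ΔU ≈ -774 J

Constant volume ⇒ W = 0, so Q = ΔU = nCᵥΔT with Cᵥ = 3R/2 = 12.47 J/(mol·K).
ΔU = (0.336)(12.47)(89.4 − 274) = -773.5 J.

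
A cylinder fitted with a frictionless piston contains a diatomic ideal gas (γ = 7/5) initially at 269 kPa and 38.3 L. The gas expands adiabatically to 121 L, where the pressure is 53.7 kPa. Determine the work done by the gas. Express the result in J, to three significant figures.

W ≈ 9510 J

Adiabatic: W = (P₁V₁ − P₂V₂)/(γ − 1) with γ = 7/5.
P₁V₁ = 10303 J, P₂V₂ = 6498 J.
W = (10303 − 6498) / 0.4 = 9512 J.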